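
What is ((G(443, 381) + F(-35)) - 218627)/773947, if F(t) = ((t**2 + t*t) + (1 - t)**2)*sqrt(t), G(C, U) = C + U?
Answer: -217803/773947 + 3746*I*sqrt(35)/773947 ≈ -0.28142 + 0.028635*I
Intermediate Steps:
F(t) = sqrt(t)*((1 - t)**2 + 2*t**2) (F(t) = ((t**2 + t**2) + (1 - t)**2)*sqrt(t) = (2*t**2 + (1 - t)**2)*sqrt(t) = ((1 - t)**2 + 2*t**2)*sqrt(t) = sqrt(t)*((1 - t)**2 + 2*t**2))
((G(443, 381) + F(-35)) - 218627)/773947 = (((443 + 381) + sqrt(-35)*((-1 - 35)**2 + 2*(-35)**2)) - 218627)/773947 = ((824 + (I*sqrt(35))*((-36)**2 + 2*1225)) - 218627)*(1/773947) = ((824 + (I*sqrt(35))*(1296 + 2450)) - 218627)*(1/773947) = ((824 + (I*sqrt(35))*3746) - 218627)*(1/773947) = ((824 + 3746*I*sqrt(35)) - 218627)*(1/773947) = (-217803 + 3746*I*sqrt(35))*(1/773947) = -217803/773947 + 3746*I*sqrt(35)/773947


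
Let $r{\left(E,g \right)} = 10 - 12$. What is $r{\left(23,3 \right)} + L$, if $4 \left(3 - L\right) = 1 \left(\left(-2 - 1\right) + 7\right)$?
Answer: $0$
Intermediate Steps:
$r{\left(E,g \right)} = -2$ ($r{\left(E,g \right)} = 10 - 12 = -2$)
$L = 2$ ($L = 3 - \frac{1 \left(\left(-2 - 1\right) + 7\right)}{4} = 3 - \frac{1 \left(-3 + 7\right)}{4} = 3 - \frac{1 \cdot 4}{4} = 3 - 1 = 2$)
$r{\left(23,3 \right)} + L = -2 + 2 = 0$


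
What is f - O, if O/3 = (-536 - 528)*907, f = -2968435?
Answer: -73291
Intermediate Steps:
O = -2895144 (O = 3*((-536 - 528)*907) = 3*(-1064*907) = 3*(-965048) = -2895144)
f - O = -2968435 - 1*(-2895144) = -2968435 + 2895144 = -73291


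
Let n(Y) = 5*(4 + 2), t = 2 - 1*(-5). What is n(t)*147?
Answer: 4410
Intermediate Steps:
t = 7 (t = 2 + 5 = 7)
n(Y) = 30 (n(Y) = 5*6 = 30)
n(t)*147 = 30*147 = 4410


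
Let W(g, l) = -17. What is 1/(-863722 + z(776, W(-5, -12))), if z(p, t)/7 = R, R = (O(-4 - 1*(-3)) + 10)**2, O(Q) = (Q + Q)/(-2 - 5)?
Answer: -7/6040870 ≈ -1.1588e-6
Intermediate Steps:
O(Q) = -2*Q/7 (O(Q) = (2*Q)/(-7) = (2*Q)*(-1/7) = -2*Q/7)
R = 5184/49 (R = (-2*(-4 - 1*(-3))/7 + 10)**2 = (-2*(-4 + 3)/7 + 10)**2 = (-2/7*(-1) + 10)**2 = (2/7 + 10)**2 = (72/7)**2 = 5184/49 ≈ 105.80)
z(p, t) = 5184/7 (z(p, t) = 7*(5184/49) = 5184/7)
1/(-863722 + z(776, W(-5, -12))) = 1/(-863722 + 5184/7) = 1/(-6040870/7) = -7/6040870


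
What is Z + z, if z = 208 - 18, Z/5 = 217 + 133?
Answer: 1940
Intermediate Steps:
Z = 1750 (Z = 5*(217 + 133) = 5*350 = 1750)
z = 190
Z + z = 1750 + 190 = 1940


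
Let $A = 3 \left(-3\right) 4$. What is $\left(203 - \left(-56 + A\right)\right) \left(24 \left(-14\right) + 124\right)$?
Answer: $-62540$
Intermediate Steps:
$A = -36$ ($A = \left(-9\right) 4 = -36$)
$\left(203 - \left(-56 + A\right)\right) \left(24 \left(-14\right) + 124\right) = \left(203 + \left(56 - -36\right)\right) \left(24 \left(-14\right) + 124\right) = \left(203 + \left(56 + 36\right)\right) \left(-336 + 124\right) = \left(203 + 92\right) \left(-212\right) = 295 \left(-212\right) = -62540$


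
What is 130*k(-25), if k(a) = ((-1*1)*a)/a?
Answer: -130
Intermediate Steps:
k(a) = -1 (k(a) = (-a)/a = -1)
130*k(-25) = 130*(-1) = -130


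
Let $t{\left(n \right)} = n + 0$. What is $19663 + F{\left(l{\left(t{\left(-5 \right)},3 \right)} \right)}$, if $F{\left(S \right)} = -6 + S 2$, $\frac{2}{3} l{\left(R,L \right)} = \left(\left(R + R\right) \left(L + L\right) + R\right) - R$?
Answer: $19477$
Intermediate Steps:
$t{\left(n \right)} = n$
$l{\left(R,L \right)} = 6 L R$ ($l{\left(R,L \right)} = \frac{3 \left(\left(\left(R + R\right) \left(L + L\right) + R\right) - R\right)}{2} = \frac{3 \left(\left(2 R 2 L + R\right) - R\right)}{2} = \frac{3 \left(\left(4 L R + R\right) - R\right)}{2} = \frac{3 \left(\left(R + 4 L R\right) - R\right)}{2} = \frac{3 \cdot 4 L R}{2} = 6 L R$)
$F{\left(S \right)} = -6 + 2 S$
$19663 + F{\left(l{\left(t{\left(-5 \right)},3 \right)} \right)} = 19663 + \left(-6 + 2 \cdot 6 \cdot 3 \left(-5\right)\right) = 19663 + \left(-6 + 2 \left(-90\right)\right) = 19663 - 186 = 19477$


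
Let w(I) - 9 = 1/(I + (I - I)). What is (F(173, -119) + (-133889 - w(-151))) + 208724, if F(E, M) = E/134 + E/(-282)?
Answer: 106740040520/1426497 ≈ 74827.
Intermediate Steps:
w(I) = 9 + 1/I (w(I) = 9 + 1/(I + (I - I)) = 9 + 1/(I + 0) = 9 + 1/I)
F(E, M) = 37*E/9447 (F(E, M) = E*(1/134) + E*(-1/282) = E/134 - E/282 = 37*E/9447)
(F(173, -119) + (-133889 - w(-151))) + 208724 = ((37/9447)*173 + (-133889 - (9 + 1/(-151)))) + 208724 = (6401/9447 + (-133889 - (9 - 1/151))) + 208724 = (6401/9447 + (-133889 - 1*1358/151)) + 208724 = (6401/9447 + (-133889 - 1358/151)) + 208724 = (6401/9447 - 20218597/151) + 208724 = -191004119308/1426497 + 208724 = 106740040520/1426497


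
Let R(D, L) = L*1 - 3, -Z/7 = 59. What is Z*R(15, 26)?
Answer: -9499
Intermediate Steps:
Z = -413 (Z = -7*59 = -413)
R(D, L) = -3 + L (R(D, L) = L - 3 = -3 + L)
Z*R(15, 26) = -413*(-3 + 26) = -413*23 = -9499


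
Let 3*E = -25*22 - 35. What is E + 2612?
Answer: 2417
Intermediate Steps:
E = -195 (E = (-25*22 - 35)/3 = (-550 - 35)/3 = (1/3)*(-585) = -195)
E + 2612 = -195 + 2612 = 2417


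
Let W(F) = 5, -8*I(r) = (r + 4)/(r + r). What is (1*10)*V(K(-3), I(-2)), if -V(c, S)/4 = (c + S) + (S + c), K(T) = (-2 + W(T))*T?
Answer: 715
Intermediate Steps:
I(r) = -(4 + r)/(16*r) (I(r) = -(r + 4)/(8*(r + r)) = -(4 + r)/(8*(2*r)) = -(4 + r)*1/(2*r)/8 = -(4 + r)/(16*r))
K(T) = 3*T (K(T) = (-2 + 5)*T = 3*T)
V(c, S) = -8*S - 8*c (V(c, S) = -4*((c + S) + (S + c)) = -4*((S + c) + (S + c)) = -4*(2*S + 2*c) = -8*S - 8*c)
(1*10)*V(K(-3), I(-2)) = (1*10)*(-(-4 - 1*(-2))/(2*(-2)) - 24*(-3)) = 10*(-(-1)*(-4 + 2)/(2*2) - 8*(-9)) = 10*(-(-1)*(-2)/(2*2) + 72) = 10*(-8*1/16 + 72) = 10*(-½ + 72) = 10*(143/2) = 715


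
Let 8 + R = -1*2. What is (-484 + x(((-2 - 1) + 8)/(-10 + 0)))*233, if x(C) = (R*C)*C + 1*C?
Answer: -113471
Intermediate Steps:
R = -10 (R = -8 - 1*2 = -8 - 2 = -10)
x(C) = C - 10*C² (x(C) = (-10*C)*C + 1*C = -10*C² + C = C - 10*C²)
(-484 + x(((-2 - 1) + 8)/(-10 + 0)))*233 = (-484 + (((-2 - 1) + 8)/(-10 + 0))*(1 - 10*((-2 - 1) + 8)/(-10 + 0)))*233 = (-484 + ((-3 + 8)/(-10))*(1 - 10*(-3 + 8)/(-10)))*233 = (-484 + (5*(-⅒))*(1 - 50*(-1)/10))*233 = (-484 - (1 - 10*(-½))/2)*233 = (-484 - (1 + 5)/2)*233 = (-484 - ½*6)*233 = (-484 - 3)*233 = -487*233 = -113471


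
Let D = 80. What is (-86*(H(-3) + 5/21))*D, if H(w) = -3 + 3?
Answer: -34400/21 ≈ -1638.1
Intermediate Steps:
H(w) = 0
(-86*(H(-3) + 5/21))*D = -86*(0 + 5/21)*80 = -86*5/21*80 = -430/21*80 = -34400/21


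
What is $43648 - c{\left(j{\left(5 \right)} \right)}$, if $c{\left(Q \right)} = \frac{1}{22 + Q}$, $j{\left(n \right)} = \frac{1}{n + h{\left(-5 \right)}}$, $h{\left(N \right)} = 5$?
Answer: $\frac{9646198}{221} \approx 43648.0$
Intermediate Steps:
$j{\left(n \right)} = \frac{1}{5 + n}$ ($j{\left(n \right)} = \frac{1}{n + 5} = \frac{1}{5 + n}$)
$43648 - c{\left(j{\left(5 \right)} \right)} = 43648 - \frac{1}{22 + \frac{1}{5 + 5}} = 43648 - \frac{1}{22 + \frac{1}{10}} = 43648 - \frac{1}{\frac{221}{10}} = 43648 - \frac{10}{221} = \frac{9646198}{221}$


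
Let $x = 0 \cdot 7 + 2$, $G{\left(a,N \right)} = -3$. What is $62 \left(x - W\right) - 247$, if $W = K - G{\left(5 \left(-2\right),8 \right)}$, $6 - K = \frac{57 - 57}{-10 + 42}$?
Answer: $-681$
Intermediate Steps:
$K = 6$ ($K = 6 - \frac{57 - 57}{-10 + 42} = 6 - \frac{0}{32} = 6 - 0 \cdot \frac{1}{32} = 6 - 0 = 6 + 0 = 6$)
$x = 2$ ($x = 0 + 2 = 2$)
$W = 9$ ($W = 6 - -3 = 6 + 3 = 9$)
$62 \left(x - W\right) - 247 = 62 \left(2 - 9\right) - 247 = 62 \left(-7\right) - 247 = -434 - 247 = -681$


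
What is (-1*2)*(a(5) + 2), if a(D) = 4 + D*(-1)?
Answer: -2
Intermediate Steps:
a(D) = 4 - D
(-1*2)*(a(5) + 2) = (-1*2)*((4 - 1*5) + 2) = -2*((4 - 5) + 2) = -2*(-1 + 2) = -2*1 = -2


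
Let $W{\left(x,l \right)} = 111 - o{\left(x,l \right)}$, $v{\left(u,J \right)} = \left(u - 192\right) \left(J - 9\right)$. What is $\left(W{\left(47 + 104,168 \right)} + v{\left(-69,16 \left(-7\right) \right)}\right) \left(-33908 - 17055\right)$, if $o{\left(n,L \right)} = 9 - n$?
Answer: $-1622356142$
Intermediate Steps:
$v{\left(u,J \right)} = \left(-192 + u\right) \left(-9 + J\right)$
$W{\left(x,l \right)} = 102 + x$ ($W{\left(x,l \right)} = 111 - \left(9 - x\right) = 111 + \left(-9 + x\right) = 102 + x$)
$\left(W{\left(47 + 104,168 \right)} + v{\left(-69,16 \left(-7\right) \right)}\right) \left(-33908 - 17055\right) = \left(\left(102 + \left(47 + 104\right)\right) + \left(1728 - 192 \cdot 16 \left(-7\right) - -621 + 16 \left(-7\right) \left(-69\right)\right)\right) \left(-33908 - 17055\right) = \left(\left(102 + 151\right) + \left(1728 - -21504 + 621 - -7728\right)\right) \left(-50963\right) = \left(253 + \left(1728 + 21504 + 621 + 7728\right)\right) \left(-50963\right) = \left(253 + 31581\right) \left(-50963\right) = 31834 \left(-50963\right) = -1622356142$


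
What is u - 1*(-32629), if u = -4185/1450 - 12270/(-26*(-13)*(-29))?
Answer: 1599067187/49010 ≈ 32627.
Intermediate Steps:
u = -80103/49010 (u = -4185*1/1450 - 12270/(338*(-29)) = -837/290 - 12270/(-9802) = -837/290 - 12270*(-1/9802) = -837/290 + 6135/4901 = -80103/49010 ≈ -1.6344)
u - 1*(-32629) = -80103/49010 - 1*(-32629) = -80103/49010 + 32629 = 1599067187/49010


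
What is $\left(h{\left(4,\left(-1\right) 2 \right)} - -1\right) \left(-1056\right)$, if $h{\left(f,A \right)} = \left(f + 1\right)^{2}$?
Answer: $-27456$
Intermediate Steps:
$h{\left(f,A \right)} = \left(1 + f\right)^{2}$
$\left(h{\left(4,\left(-1\right) 2 \right)} - -1\right) \left(-1056\right) = \left(\left(1 + 4\right)^{2} - -1\right) \left(-1056\right) = \left(5^{2} + 1\right) \left(-1056\right) = \left(25 + 1\right) \left(-1056\right) = 26 \left(-1056\right) = -27456$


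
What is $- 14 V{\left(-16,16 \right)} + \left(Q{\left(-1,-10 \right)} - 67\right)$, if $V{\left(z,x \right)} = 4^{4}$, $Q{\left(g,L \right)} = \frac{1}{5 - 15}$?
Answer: $- \frac{36511}{10} \approx -3651.1$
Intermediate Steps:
$Q{\left(g,L \right)} = - \frac{1}{10}$ ($Q{\left(g,L \right)} = \frac{1}{-10} = - \frac{1}{10}$)
$V{\left(z,x \right)} = 256$
$- 14 V{\left(-16,16 \right)} + \left(Q{\left(-1,-10 \right)} - 67\right) = \left(-14\right) 256 - \frac{671}{10} = -3584 - \frac{671}{10} = - \frac{36511}{10}$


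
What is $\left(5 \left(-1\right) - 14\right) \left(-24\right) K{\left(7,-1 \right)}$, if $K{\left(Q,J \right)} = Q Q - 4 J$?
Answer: $24168$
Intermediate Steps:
$K{\left(Q,J \right)} = Q^{2} - 4 J$
$\left(5 \left(-1\right) - 14\right) \left(-24\right) K{\left(7,-1 \right)} = \left(5 \left(-1\right) - 14\right) \left(-24\right) \left(7^{2} - -4\right) = \left(-5 - 14\right) \left(-24\right) \left(49 + 4\right) = \left(-19\right) \left(-24\right) 53 = 456 \cdot 53 = 24168$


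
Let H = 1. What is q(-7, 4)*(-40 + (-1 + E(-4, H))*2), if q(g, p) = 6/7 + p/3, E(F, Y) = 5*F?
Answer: -3772/21 ≈ -179.62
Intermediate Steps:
q(g, p) = 6/7 + p/3 (q(g, p) = 6*(⅐) + p*(⅓) = 6/7 + p/3)
q(-7, 4)*(-40 + (-1 + E(-4, H))*2) = (6/7 + (⅓)*4)*(-40 + (-1 + 5*(-4))*2) = (6/7 + 4/3)*(-40 + (-1 - 20)*2) = 46*(-40 - 21*2)/21 = 46*(-40 - 42)/21 = (46/21)*(-82) = -3772/21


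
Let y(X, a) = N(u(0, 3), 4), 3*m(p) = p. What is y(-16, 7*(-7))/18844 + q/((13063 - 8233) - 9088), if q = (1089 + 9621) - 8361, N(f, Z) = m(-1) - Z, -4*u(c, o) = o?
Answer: -66424511/120356628 ≈ -0.55190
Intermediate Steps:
m(p) = p/3
u(c, o) = -o/4
N(f, Z) = -⅓ - Z (N(f, Z) = (⅓)*(-1) - Z = -⅓ - Z)
y(X, a) = -13/3 (y(X, a) = -⅓ - 1*4 = -⅓ - 4 = -13/3)
q = 2349 (q = 10710 - 8361 = 2349)
y(-16, 7*(-7))/18844 + q/((13063 - 8233) - 9088) = -13/3/18844 + 2349/((13063 - 8233) - 9088) = -13/3*1/18844 + 2349/(4830 - 9088) = -13/56532 + 2349/(-4258) = -13/56532 + 2349*(-1/4258) = -13/56532 - 2349/4258 = -66424511/120356628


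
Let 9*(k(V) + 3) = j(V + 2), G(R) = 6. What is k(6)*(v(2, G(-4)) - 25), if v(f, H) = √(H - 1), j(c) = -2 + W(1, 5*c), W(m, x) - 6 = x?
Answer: -425/9 + 17*√5/9 ≈ -42.999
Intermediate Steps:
W(m, x) = 6 + x
j(c) = 4 + 5*c (j(c) = -2 + (6 + 5*c) = 4 + 5*c)
k(V) = -13/9 + 5*V/9 (k(V) = -3 + (4 + 5*(V + 2))/9 = -3 + (4 + 5*(2 + V))/9 = -3 + (4 + (10 + 5*V))/9 = -3 + (14 + 5*V)/9 = -3 + (14/9 + 5*V/9) = -13/9 + 5*V/9)
v(f, H) = √(-1 + H)
k(6)*(v(2, G(-4)) - 25) = (-13/9 + (5/9)*6)*(√(-1 + 6) - 25) = (-13/9 + 10/3)*(√5 - 25) = 17*(-25 + √5)/9 = -425/9 + 17*√5/9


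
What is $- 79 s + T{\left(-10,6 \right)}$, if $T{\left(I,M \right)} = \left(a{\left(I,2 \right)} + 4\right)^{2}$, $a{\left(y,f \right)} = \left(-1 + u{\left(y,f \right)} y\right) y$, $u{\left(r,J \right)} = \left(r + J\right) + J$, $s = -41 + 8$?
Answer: $346003$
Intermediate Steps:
$s = -33$
$u{\left(r,J \right)} = r + 2 J$ ($u{\left(r,J \right)} = \left(J + r\right) + J = r + 2 J$)
$a{\left(y,f \right)} = y \left(-1 + y \left(y + 2 f\right)\right)$ ($a{\left(y,f \right)} = \left(-1 + \left(y + 2 f\right) y\right) y = \left(-1 + y \left(y + 2 f\right)\right) y = y \left(-1 + y \left(y + 2 f\right)\right)$)
$T{\left(I,M \right)} = \left(4 + I \left(-1 + I \left(4 + I\right)\right)\right)^{2}$ ($T{\left(I,M \right)} = \left(I \left(-1 + I \left(I + 2 \cdot 2\right)\right) + 4\right)^{2} = \left(I \left(-1 + I \left(I + 4\right)\right) + 4\right)^{2} = \left(I \left(-1 + I \left(4 + I\right)\right) + 4\right)^{2} = \left(4 + I \left(-1 + I \left(4 + I\right)\right)\right)^{2}$)
$- 79 s + T{\left(-10,6 \right)} = \left(-79\right) \left(-33\right) + \left(4 - 10 \left(-1 - 10 \left(4 - 10\right)\right)\right)^{2} = 2607 + \left(4 - 10 \left(-1 - -60\right)\right)^{2} = 2607 + \left(4 - 10 \left(-1 + 60\right)\right)^{2} = 2607 + \left(4 - 590\right)^{2} = 2607 + \left(-586\right)^{2} = 2607 + 343396 = 346003$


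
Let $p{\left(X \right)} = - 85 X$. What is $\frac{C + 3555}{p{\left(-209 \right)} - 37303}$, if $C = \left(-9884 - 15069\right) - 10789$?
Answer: $\frac{32187}{19538} \approx 1.6474$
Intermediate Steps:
$C = -35742$ ($C = -24953 - 10789 = -35742$)
$\frac{C + 3555}{p{\left(-209 \right)} - 37303} = \frac{-35742 + 3555}{\left(-85\right) \left(-209\right) - 37303} = - \frac{32187}{17765 - 37303} = - \frac{32187}{-19538} = \left(-32187\right) \left(- \frac{1}{19538}\right) = \frac{32187}{19538}$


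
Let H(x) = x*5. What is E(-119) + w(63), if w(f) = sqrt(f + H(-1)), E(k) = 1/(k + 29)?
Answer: -1/90 + sqrt(58) ≈ 7.6047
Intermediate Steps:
H(x) = 5*x
E(k) = 1/(29 + k)
w(f) = sqrt(-5 + f) (w(f) = sqrt(f + 5*(-1)) = sqrt(f - 5) = sqrt(-5 + f))
E(-119) + w(63) = 1/(29 - 119) + sqrt(-5 + 63) = 1/(-90) + sqrt(58) = -1/90 + sqrt(58)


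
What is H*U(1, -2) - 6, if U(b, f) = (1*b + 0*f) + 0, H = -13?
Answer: -19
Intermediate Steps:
U(b, f) = b (U(b, f) = (b + 0) + 0 = b + 0 = b)
H*U(1, -2) - 6 = -13*1 - 6 = -13 - 6 = -19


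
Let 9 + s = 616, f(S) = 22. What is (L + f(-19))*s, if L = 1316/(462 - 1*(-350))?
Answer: 415795/29 ≈ 14338.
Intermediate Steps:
s = 607 (s = -9 + 616 = 607)
L = 47/29 (L = 1316/(462 + 350) = 1316/812 = 1316*(1/812) = 47/29 ≈ 1.6207)
(L + f(-19))*s = (47/29 + 22)*607 = (685/29)*607 = 415795/29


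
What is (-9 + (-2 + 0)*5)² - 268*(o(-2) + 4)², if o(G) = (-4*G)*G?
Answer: -38231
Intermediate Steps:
o(G) = -4*G²
(-9 + (-2 + 0)*5)² - 268*(o(-2) + 4)² = (-9 + (-2 + 0)*5)² - 268*(-4*(-2)² + 4)² = (-9 - 2*5)² - 268*(-4*4 + 4)² = (-9 - 10)² - 268*(-16 + 4)² = (-19)² - 268*(-12)² = 361 - 268*144 = 361 - 38592 = -38231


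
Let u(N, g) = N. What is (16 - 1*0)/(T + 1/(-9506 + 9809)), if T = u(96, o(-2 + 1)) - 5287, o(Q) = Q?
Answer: -606/196609 ≈ -0.0030823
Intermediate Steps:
T = -5191 (T = 96 - 5287 = -5191)
(16 - 1*0)/(T + 1/(-9506 + 9809)) = (16 - 1*0)/(-5191 + 1/(-9506 + 9809)) = (16 + 0)/(-5191 + 1/303) = 16/(-5191 + 1/303) = 16/(-1572872/303) = 16*(-303/1572872) = -606/196609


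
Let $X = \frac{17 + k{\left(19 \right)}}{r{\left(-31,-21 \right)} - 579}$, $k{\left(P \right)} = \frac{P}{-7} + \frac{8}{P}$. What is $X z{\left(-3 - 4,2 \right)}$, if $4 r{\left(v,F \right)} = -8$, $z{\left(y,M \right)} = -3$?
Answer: $\frac{5868}{77273} \approx 0.075939$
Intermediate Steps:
$r{\left(v,F \right)} = -2$ ($r{\left(v,F \right)} = \frac{1}{4} \left(-8\right) = -2$)
$k{\left(P \right)} = \frac{8}{P} - \frac{P}{7}$ ($k{\left(P \right)} = P \left(- \frac{1}{7}\right) + \frac{8}{P} = - \frac{P}{7} + \frac{8}{P} = \frac{8}{P} - \frac{P}{7}$)
$X = - \frac{1956}{77273}$ ($X = \frac{17 + \left(\frac{8}{19} - \frac{19}{7}\right)}{-2 - 579} = \frac{17 + \left(8 \cdot \frac{1}{19} - \frac{19}{7}\right)}{-581} = \left(17 + \left(\frac{8}{19} - \frac{19}{7}\right)\right) \left(- \frac{1}{581}\right) = \left(17 - \frac{305}{133}\right) \left(- \frac{1}{581}\right) = \frac{1956}{133} \left(- \frac{1}{581}\right) = - \frac{1956}{77273} \approx -0.025313$)
$X z{\left(-3 - 4,2 \right)} = \left(- \frac{1956}{77273}\right) \left(-3\right) = \frac{5868}{77273}$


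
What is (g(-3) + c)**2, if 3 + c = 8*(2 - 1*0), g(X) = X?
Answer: 100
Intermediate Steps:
c = 13 (c = -3 + 8*(2 - 1*0) = -3 + 8*(2 + 0) = -3 + 8*2 = -3 + 16 = 13)
(g(-3) + c)**2 = (-3 + 13)**2 = 10**2 = 100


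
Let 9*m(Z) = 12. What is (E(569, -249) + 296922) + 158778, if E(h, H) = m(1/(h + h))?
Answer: 1367104/3 ≈ 4.5570e+5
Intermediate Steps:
m(Z) = 4/3 (m(Z) = (1/9)*12 = 4/3)
E(h, H) = 4/3
(E(569, -249) + 296922) + 158778 = (4/3 + 296922) + 158778 = 890770/3 + 158778 = 1367104/3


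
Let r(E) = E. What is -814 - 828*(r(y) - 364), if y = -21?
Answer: 317966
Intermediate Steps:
-814 - 828*(r(y) - 364) = -814 - 828*(-21 - 364) = -814 - 828*(-385) = -814 + 318780 = 317966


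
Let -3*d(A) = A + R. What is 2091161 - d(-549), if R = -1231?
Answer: 6271703/3 ≈ 2.0906e+6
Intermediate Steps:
d(A) = 1231/3 - A/3 (d(A) = -(A - 1231)/3 = -(-1231 + A)/3 = 1231/3 - A/3)
2091161 - d(-549) = 2091161 - (1231/3 - 1/3*(-549)) = 2091161 - (1231/3 + 183) = 2091161 - 1*1780/3 = 2091161 - 1780/3 = 6271703/3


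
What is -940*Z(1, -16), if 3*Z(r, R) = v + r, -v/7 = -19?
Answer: -125960/3 ≈ -41987.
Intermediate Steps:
v = 133 (v = -7*(-19) = 133)
Z(r, R) = 133/3 + r/3 (Z(r, R) = (133 + r)/3 = 133/3 + r/3)
-940*Z(1, -16) = -940*(133/3 + (⅓)*1) = -940*(133/3 + ⅓) = -940*134/3 = -125960/3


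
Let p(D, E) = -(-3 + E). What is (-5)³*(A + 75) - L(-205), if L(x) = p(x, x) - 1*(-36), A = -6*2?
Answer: -8119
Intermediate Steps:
A = -12
p(D, E) = 3 - E
L(x) = 39 - x (L(x) = (3 - x) - 1*(-36) = (3 - x) + 36 = 39 - x)
(-5)³*(A + 75) - L(-205) = (-5)³*(-12 + 75) - (39 - 1*(-205)) = -125*63 - (39 + 205) = -7875 - 1*244 = -7875 - 244 = -8119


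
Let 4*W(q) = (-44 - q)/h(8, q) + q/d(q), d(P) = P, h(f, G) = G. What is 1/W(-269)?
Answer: 269/11 ≈ 24.455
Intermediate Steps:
W(q) = ¼ + (-44 - q)/(4*q) (W(q) = ((-44 - q)/q + q/q)/4 = ((-44 - q)/q + 1)/4 = (1 + (-44 - q)/q)/4 = ¼ + (-44 - q)/(4*q))
1/W(-269) = 1/(-11/(-269)) = 1/(-11*(-1/269)) = 1/(11/269) = 269/11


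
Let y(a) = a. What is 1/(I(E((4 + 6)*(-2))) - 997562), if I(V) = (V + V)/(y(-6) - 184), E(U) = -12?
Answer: -95/94768378 ≈ -1.0024e-6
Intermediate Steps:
I(V) = -V/95 (I(V) = (V + V)/(-6 - 184) = (2*V)/(-190) = (2*V)*(-1/190) = -V/95)
1/(I(E((4 + 6)*(-2))) - 997562) = 1/(-1/95*(-12) - 997562) = 1/(12/95 - 997562) = 1/(-94768378/95) = -95/94768378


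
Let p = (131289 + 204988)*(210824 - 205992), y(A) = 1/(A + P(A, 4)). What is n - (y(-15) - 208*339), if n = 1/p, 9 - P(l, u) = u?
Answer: 572872194433077/8124452320 ≈ 70512.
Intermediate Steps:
P(l, u) = 9 - u
y(A) = 1/(5 + A) (y(A) = 1/(A + (9 - 1*4)) = 1/(A + (9 - 4)) = 1/(A + 5) = 1/(5 + A))
p = 1624890464 (p = 336277*4832 = 1624890464)
n = 1/1624890464 ≈ 6.1543e-10
n - (y(-15) - 208*339) = 1/1624890464 - (1/(5 - 15) - 208*339) = 1/1624890464 - (1/(-10) - 70512) = 1/1624890464 - (-⅒ - 70512) = 1/1624890464 - 1*(-705121/10) = 1/1624890464 + 705121/10 = 572872194433077/8124452320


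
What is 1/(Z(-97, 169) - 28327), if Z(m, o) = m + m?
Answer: -1/28521 ≈ -3.5062e-5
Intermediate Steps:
Z(m, o) = 2*m
1/(Z(-97, 169) - 28327) = 1/(2*(-97) - 28327) = 1/(-194 - 28327) = 1/(-28521) = -1/28521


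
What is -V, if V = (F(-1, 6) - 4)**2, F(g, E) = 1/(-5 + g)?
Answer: -625/36 ≈ -17.361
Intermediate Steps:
V = 625/36 (V = (1/(-5 - 1) - 4)**2 = (1/(-6) - 4)**2 = (-1/6 - 4)**2 = (-25/6)**2 = 625/36 ≈ 17.361)
-V = -1*625/36 = -625/36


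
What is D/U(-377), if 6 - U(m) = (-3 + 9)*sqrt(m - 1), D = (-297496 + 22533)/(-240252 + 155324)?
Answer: 274963/193126272 + 274963*I*sqrt(42)/64375424 ≈ 0.0014237 + 0.027681*I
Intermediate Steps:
D = 274963/84928 (D = -274963/(-84928) = -274963*(-1/84928) = 274963/84928 ≈ 3.2376)
U(m) = 6 - 6*sqrt(-1 + m) (U(m) = 6 - (-3 + 9)*sqrt(m - 1) = 6 - 6*sqrt(-1 + m))
D/U(-377) = 274963/(84928*(6 - 6*sqrt(-1 - 377))) = 274963/(84928*(6 - 18*I*sqrt(42)))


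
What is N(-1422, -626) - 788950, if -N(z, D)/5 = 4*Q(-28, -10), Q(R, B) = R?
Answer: -788390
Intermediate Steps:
N(z, D) = 560 (N(z, D) = -20*(-28) = -5*(-112) = 560)
N(-1422, -626) - 788950 = 560 - 788950 = -788390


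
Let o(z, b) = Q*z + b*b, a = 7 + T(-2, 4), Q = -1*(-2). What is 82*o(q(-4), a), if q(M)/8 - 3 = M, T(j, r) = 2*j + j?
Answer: -1230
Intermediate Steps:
T(j, r) = 3*j
Q = 2
q(M) = 24 + 8*M
a = 1 (a = 7 + 3*(-2) = 7 - 6 = 1)
o(z, b) = b**2 + 2*z (o(z, b) = 2*z + b*b = 2*z + b**2 = b**2 + 2*z)
82*o(q(-4), a) = 82*(1**2 + 2*(24 + 8*(-4))) = 82*(1 + 2*(24 - 32)) = 82*(1 + 2*(-8)) = 82*(1 - 16) = 82*(-15) = -1230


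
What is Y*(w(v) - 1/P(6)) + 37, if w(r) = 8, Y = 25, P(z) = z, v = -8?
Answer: 1397/6 ≈ 232.83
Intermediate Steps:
Y*(w(v) - 1/P(6)) + 37 = 25*(8 - 1/6) + 37 = 25*(47/6) + 37 = 1175/6 + 37 = 1397/6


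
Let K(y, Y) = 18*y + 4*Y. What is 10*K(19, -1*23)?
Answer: 2500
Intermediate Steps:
K(y, Y) = 4*Y + 18*y
10*K(19, -1*23) = 10*(4*(-1*23) + 18*19) = 10*(4*(-23) + 342) = 10*(-92 + 342) = 10*250 = 2500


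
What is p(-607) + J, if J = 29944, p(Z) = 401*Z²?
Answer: 147777993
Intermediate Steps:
p(-607) + J = 401*(-607)² + 29944 = 401*368449 + 29944 = 147748049 + 29944 = 147777993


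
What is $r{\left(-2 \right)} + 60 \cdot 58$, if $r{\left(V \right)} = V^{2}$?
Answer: $3484$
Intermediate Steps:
$r{\left(-2 \right)} + 60 \cdot 58 = \left(-2\right)^{2} + 60 \cdot 58 = 4 + 3480 = 3484$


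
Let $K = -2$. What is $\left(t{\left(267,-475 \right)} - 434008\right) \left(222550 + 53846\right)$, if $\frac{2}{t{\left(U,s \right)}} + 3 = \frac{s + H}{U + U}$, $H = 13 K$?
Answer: $- \frac{84090709089744}{701} \approx -1.1996 \cdot 10^{11}$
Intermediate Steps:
$H = -26$ ($H = 13 \left(-2\right) = -26$)
$t{\left(U,s \right)} = \frac{2}{-3 + \frac{-26 + s}{2 U}}$ ($t{\left(U,s \right)} = \frac{2}{-3 + \frac{s - 26}{U + U}} = \frac{2}{-3 + \frac{-26 + s}{2 U}}$)
$\left(t{\left(267,-475 \right)} - 434008\right) \left(222550 + 53846\right) = \left(4 \cdot 267 \frac{1}{-26 - 475 - 1602} - 434008\right) \left(222550 + 53846\right) = \left(4 \cdot 267 \frac{1}{-26 - 475 - 1602} - 434008\right) 276396 = \left(4 \cdot 267 \frac{1}{-2103} - 434008\right) 276396 = \left(4 \cdot 267 \left(- \frac{1}{2103}\right) - 434008\right) 276396 = \left(- \frac{356}{701} - 434008\right) 276396 = \left(- \frac{304239964}{701}\right) 276396 = - \frac{84090709089744}{701}$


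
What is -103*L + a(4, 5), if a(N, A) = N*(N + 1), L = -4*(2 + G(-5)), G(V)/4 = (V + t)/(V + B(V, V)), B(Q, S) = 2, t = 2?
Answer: 2492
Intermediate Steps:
G(V) = 4 (G(V) = 4*((V + 2)/(V + 2)) = 4*((2 + V)/(2 + V)) = 4*1 = 4)
L = -24 (L = -4*(2 + 4) = -4*6 = -24)
a(N, A) = N*(1 + N)
-103*L + a(4, 5) = -103*(-24) + 4*(1 + 4) = 2472 + 4*5 = 2472 + 20 = 2492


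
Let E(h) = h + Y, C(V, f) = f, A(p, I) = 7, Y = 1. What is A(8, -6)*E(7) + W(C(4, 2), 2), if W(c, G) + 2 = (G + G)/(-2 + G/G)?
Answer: 50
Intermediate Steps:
W(c, G) = -2 - 2*G (W(c, G) = -2 + (G + G)/(-2 + G/G) = -2 + (2*G)/(-2 + 1) = -2 + (2*G)/(-1) = -2 + (2*G)*(-1) = -2 - 2*G)
E(h) = 1 + h (E(h) = h + 1 = 1 + h)
A(8, -6)*E(7) + W(C(4, 2), 2) = 7*(1 + 7) + (-2 - 2*2) = 7*8 + (-2 - 4) = 56 - 6 = 50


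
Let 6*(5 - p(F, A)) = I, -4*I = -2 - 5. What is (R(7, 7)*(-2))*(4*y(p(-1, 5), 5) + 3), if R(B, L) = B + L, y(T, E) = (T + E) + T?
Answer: -5096/3 ≈ -1698.7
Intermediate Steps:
I = 7/4 (I = -(-2 - 5)/4 = -1/4*(-7) = 7/4 ≈ 1.7500)
p(F, A) = 113/24 (p(F, A) = 5 - 1/6*7/4 = 5 - 7/24 = 113/24)
y(T, E) = E + 2*T (y(T, E) = (E + T) + T = E + 2*T)
(R(7, 7)*(-2))*(4*y(p(-1, 5), 5) + 3) = ((7 + 7)*(-2))*(4*(5 + 2*(113/24)) + 3) = (14*(-2))*(4*(5 + 113/12) + 3) = -28*(4*(173/12) + 3) = -28*(173/3 + 3) = -28*182/3 = -5096/3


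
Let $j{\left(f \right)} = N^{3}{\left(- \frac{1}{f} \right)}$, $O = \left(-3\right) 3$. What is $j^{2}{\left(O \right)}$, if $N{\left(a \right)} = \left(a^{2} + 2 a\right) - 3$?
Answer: $\frac{126324651851776}{282429536481} \approx 447.28$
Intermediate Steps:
$N{\left(a \right)} = -3 + a^{2} + 2 a$
$O = -9$
$j{\left(f \right)} = \left(-3 + \frac{1}{f^{2}} - \frac{2}{f}\right)^{3}$ ($j{\left(f \right)} = \left(-3 + \left(- \frac{1}{f}\right)^{2} + 2 \left(- \frac{1}{f}\right)\right)^{3} = \left(-3 + \frac{1}{f^{2}} - \frac{2}{f}\right)^{3}$)
$j^{2}{\left(O \right)} = \left(\frac{\left(1 - 3 \left(-9\right)^{2} - -18\right)^{3}}{531441}\right)^{2} = \left(\frac{\left(1 - 243 + 18\right)^{3}}{531441}\right)^{2} = \left(\frac{\left(-224\right)^{3}}{531441}\right)^{2} = \left(\frac{1}{531441} \left(-11239424\right)\right)^{2} = \left(- \frac{11239424}{531441}\right)^{2} = \frac{126324651851776}{282429536481}$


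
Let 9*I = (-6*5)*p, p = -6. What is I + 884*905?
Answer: 800040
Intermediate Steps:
I = 20 (I = (-6*5*(-6))/9 = (-30*(-6))/9 = (1/9)*180 = 20)
I + 884*905 = 20 + 884*905 = 20 + 800020 = 800040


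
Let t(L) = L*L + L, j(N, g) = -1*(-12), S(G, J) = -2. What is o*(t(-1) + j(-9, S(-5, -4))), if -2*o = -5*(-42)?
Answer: -1260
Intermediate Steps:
j(N, g) = 12
o = -105 (o = -(-5)*(-42)/2 = -½*210 = -105)
t(L) = L + L² (t(L) = L² + L = L + L²)
o*(t(-1) + j(-9, S(-5, -4))) = -105*(-(1 - 1) + 12) = -105*(-1*0 + 12) = -105*(0 + 12) = -105*12 = -1260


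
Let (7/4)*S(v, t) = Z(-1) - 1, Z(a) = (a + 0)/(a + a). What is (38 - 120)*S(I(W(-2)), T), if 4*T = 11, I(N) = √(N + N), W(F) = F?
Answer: 164/7 ≈ 23.429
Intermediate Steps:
I(N) = √2*√N (I(N) = √(2*N) = √2*√N)
Z(a) = ½ (Z(a) = a/((2*a)) = a*(1/(2*a)) = ½)
T = 11/4 (T = (¼)*11 = 11/4 ≈ 2.7500)
S(v, t) = -2/7 (S(v, t) = 4*(½ - 1)/7 = (4/7)*(-½) = -2/7)
(38 - 120)*S(I(W(-2)), T) = (38 - 120)*(-2/7) = -82*(-2/7) = 164/7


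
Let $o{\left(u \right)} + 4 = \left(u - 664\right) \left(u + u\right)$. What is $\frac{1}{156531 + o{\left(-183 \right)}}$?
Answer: $\frac{1}{466529} \approx 2.1435 \cdot 10^{-6}$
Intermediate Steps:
$o{\left(u \right)} = -4 + 2 u \left(-664 + u\right)$ ($o{\left(u \right)} = -4 + \left(u - 664\right) \left(u + u\right) = -4 + \left(-664 + u\right) 2 u = -4 + 2 u \left(-664 + u\right)$)
$\frac{1}{156531 + o{\left(-183 \right)}} = \frac{1}{156531 - \left(-243020 - 66978\right)} = \frac{1}{156531 + \left(-4 + 243024 + 2 \cdot 33489\right)} = \frac{1}{156531 + \left(-4 + 243024 + 66978\right)} = \frac{1}{156531 + 309998} = \frac{1}{466529}$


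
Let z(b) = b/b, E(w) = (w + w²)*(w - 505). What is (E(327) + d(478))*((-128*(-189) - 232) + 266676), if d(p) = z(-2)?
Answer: -5548696666612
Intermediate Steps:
E(w) = (-505 + w)*(w + w²) (E(w) = (w + w²)*(-505 + w) = (-505 + w)*(w + w²))
z(b) = 1
d(p) = 1
(E(327) + d(478))*((-128*(-189) - 232) + 266676) = (327*(-505 + 327² - 504*327) + 1)*((-128*(-189) - 232) + 266676) = (327*(-505 + 106929 - 164808) + 1)*((24192 - 232) + 266676) = (327*(-58384) + 1)*(23960 + 266676) = (-19091568 + 1)*290636 = -19091567*290636 = -5548696666612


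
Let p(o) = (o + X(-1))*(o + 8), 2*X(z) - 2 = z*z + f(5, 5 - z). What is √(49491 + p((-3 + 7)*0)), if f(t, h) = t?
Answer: √49523 ≈ 222.54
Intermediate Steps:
X(z) = 7/2 + z²/2 (X(z) = 1 + (z*z + 5)/2 = 1 + (z² + 5)/2 = 1 + (5 + z²)/2 = 1 + (5/2 + z²/2) = 7/2 + z²/2)
p(o) = (4 + o)*(8 + o) (p(o) = (o + (7/2 + (½)*(-1)²))*(o + 8) = (o + (7/2 + (½)*1))*(8 + o) = (o + (7/2 + ½))*(8 + o) = (o + 4)*(8 + o) = (4 + o)*(8 + o))
√(49491 + p((-3 + 7)*0)) = √(49491 + (32 + ((-3 + 7)*0)² + 12*((-3 + 7)*0))) = √(49491 + (32 + (4*0)² + 12*(4*0))) = √(49491 + (32 + 0² + 12*0)) = √(49491 + (32 + 0 + 0)) = √(49491 + 32) = √49523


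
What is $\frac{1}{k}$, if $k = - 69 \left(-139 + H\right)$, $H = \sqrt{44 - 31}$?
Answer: $\frac{139}{1332252} + \frac{\sqrt{13}}{1332252} \approx 0.00010704$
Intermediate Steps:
$H = \sqrt{13} \approx 3.6056$
$k = 9591 - 69 \sqrt{13}$ ($k = - 69 \left(-139 + \sqrt{13}\right) = 9591 - 69 \sqrt{13} \approx 9342.2$)
$\frac{1}{k} = \frac{1}{9591 - 69 \sqrt{13}}$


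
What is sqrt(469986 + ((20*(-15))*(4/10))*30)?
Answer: sqrt(466386) ≈ 682.92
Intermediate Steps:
sqrt(469986 + ((20*(-15))*(4/10))*30) = sqrt(469986 - 1200/10*30) = sqrt(469986 - 300*2/5*30) = sqrt(469986 - 120*30) = sqrt(469986 - 3600) = sqrt(466386)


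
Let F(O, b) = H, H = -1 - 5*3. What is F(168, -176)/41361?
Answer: -16/41361 ≈ -0.00038684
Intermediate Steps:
H = -16 (H = -1 - 15 = -16)
F(O, b) = -16
F(168, -176)/41361 = -16/41361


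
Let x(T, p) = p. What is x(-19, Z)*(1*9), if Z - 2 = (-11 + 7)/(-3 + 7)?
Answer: 9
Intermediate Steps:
Z = 1 (Z = 2 + (-11 + 7)/(-3 + 7) = 2 - 4/4 = 2 - 4*¼ = 2 - 1 = 1)
x(-19, Z)*(1*9) = 1*(1*9) = 1*9 = 9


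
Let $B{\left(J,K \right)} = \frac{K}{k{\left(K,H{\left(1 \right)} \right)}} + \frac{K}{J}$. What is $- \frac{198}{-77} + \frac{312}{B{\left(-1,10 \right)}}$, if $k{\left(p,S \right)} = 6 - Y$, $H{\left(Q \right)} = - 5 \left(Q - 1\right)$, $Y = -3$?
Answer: $- \frac{2277}{70} \approx -32.529$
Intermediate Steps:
$H{\left(Q \right)} = 5 - 5 Q$ ($H{\left(Q \right)} = - 5 \left(-1 + Q\right) = 5 - 5 Q$)
$k{\left(p,S \right)} = 9$ ($k{\left(p,S \right)} = 6 - -3 = 6 + 3 = 9$)
$B{\left(J,K \right)} = \frac{K}{9} + \frac{K}{J}$
$- \frac{198}{-77} + \frac{312}{B{\left(-1,10 \right)}} = - \frac{198}{-77} + \frac{312}{\frac{1}{9} \cdot 10 + \frac{10}{-1}} = \left(-198\right) \left(- \frac{1}{77}\right) + \frac{312}{\frac{10}{9} + 10 \left(-1\right)} = \frac{18}{7} + \frac{312}{\frac{10}{9} - 10} = \frac{18}{7} + \frac{312}{- \frac{80}{9}} = \frac{18}{7} + 312 \left(- \frac{9}{80}\right) = \frac{18}{7} - \frac{351}{10} = - \frac{2277}{70}$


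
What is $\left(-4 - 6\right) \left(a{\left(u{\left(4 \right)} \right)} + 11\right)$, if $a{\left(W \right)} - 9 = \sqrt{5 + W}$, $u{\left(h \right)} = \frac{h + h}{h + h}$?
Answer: $-200 - 10 \sqrt{6} \approx -224.49$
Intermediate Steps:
$u{\left(h \right)} = 1$ ($u{\left(h \right)} = \frac{2 h}{2 h} = 2 h \frac{1}{2 h} = 1$)
$a{\left(W \right)} = 9 + \sqrt{5 + W}$
$\left(-4 - 6\right) \left(a{\left(u{\left(4 \right)} \right)} + 11\right) = \left(-4 - 6\right) \left(\left(9 + \sqrt{5 + 1}\right) + 11\right) = - 10 \left(\left(9 + \sqrt{6}\right) + 11\right) = - 10 \left(20 + \sqrt{6}\right) = -200 - 10 \sqrt{6}$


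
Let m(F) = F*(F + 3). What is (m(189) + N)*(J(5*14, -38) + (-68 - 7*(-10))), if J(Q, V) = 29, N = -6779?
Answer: 914779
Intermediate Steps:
m(F) = F*(3 + F)
(m(189) + N)*(J(5*14, -38) + (-68 - 7*(-10))) = (189*(3 + 189) - 6779)*(29 + (-68 - 7*(-10))) = (189*192 - 6779)*(29 + (-68 + 70)) = (36288 - 6779)*(29 + 2) = 29509*31 = 914779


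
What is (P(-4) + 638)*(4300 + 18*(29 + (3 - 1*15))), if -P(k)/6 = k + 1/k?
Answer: 3056081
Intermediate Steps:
P(k) = -6*k - 6/k (P(k) = -6*(k + 1/k) = -6*k - 6/k)
(P(-4) + 638)*(4300 + 18*(29 + (3 - 1*15))) = ((-6*(-4) - 6/(-4)) + 638)*(4300 + 18*(29 + (3 - 1*15))) = ((24 - 6*(-¼)) + 638)*(4300 + 18*(29 + (3 - 15))) = ((24 + 3/2) + 638)*(4300 + 18*(29 - 12)) = (51/2 + 638)*(4300 + 18*17) = 1327*(4300 + 306)/2 = (1327/2)*4606 = 3056081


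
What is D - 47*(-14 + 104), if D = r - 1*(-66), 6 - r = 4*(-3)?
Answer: -4146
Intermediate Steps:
r = 18 (r = 6 - 4*(-3) = 6 - 1*(-12) = 6 + 12 = 18)
D = 84 (D = 18 - 1*(-66) = 18 + 66 = 84)
D - 47*(-14 + 104) = 84 - 47*(-14 + 104) = 84 - 47*90 = 84 - 4230 = -4146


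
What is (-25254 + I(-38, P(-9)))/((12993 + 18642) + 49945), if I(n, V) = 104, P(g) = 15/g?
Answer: -2515/8158 ≈ -0.30829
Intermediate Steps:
(-25254 + I(-38, P(-9)))/((12993 + 18642) + 49945) = (-25254 + 104)/((12993 + 18642) + 49945) = -25150/(31635 + 49945) = -25150/81580 = -25150*1/81580 = -2515/8158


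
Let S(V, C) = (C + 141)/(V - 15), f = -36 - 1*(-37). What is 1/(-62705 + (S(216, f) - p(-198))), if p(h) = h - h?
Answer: -201/12603563 ≈ -1.5948e-5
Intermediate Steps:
f = 1 (f = -36 + 37 = 1)
p(h) = 0
S(V, C) = (141 + C)/(-15 + V)
1/(-62705 + (S(216, f) - p(-198))) = 1/(-62705 + ((141 + 1)/(-15 + 216) - 1*0)) = 1/(-62705 + (142/201 + 0)) = 1/(-62705 + 142/201) = 1/(-12603563/201) = -201/12603563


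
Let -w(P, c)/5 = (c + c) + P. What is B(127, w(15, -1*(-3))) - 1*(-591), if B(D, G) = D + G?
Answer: 613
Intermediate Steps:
w(P, c) = -10*c - 5*P (w(P, c) = -5*((c + c) + P) = -5*(2*c + P) = -5*(P + 2*c) = -10*c - 5*P)
B(127, w(15, -1*(-3))) - 1*(-591) = (127 + (-(-10)*(-3) - 5*15)) - 1*(-591) = (127 + (-10*3 - 75)) + 591 = (127 + (-30 - 75)) + 591 = (127 - 105) + 591 = 22 + 591 = 613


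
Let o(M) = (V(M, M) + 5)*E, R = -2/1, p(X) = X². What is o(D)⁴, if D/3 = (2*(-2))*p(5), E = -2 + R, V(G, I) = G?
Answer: 1938777760000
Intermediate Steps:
R = -2 (R = -2*1 = -2)
E = -4 (E = -2 - 2 = -4)
D = -300 (D = 3*((2*(-2))*5²) = 3*(-4*25) = 3*(-100) = -300)
o(M) = -20 - 4*M (o(M) = (M + 5)*(-4) = (5 + M)*(-4) = -20 - 4*M)
o(D)⁴ = (-20 - 4*(-300))⁴ = (-20 + 1200)⁴ = 1180⁴ = 1938777760000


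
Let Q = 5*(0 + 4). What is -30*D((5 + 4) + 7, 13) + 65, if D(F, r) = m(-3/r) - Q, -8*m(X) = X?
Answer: 34535/52 ≈ 664.13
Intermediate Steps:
m(X) = -X/8
Q = 20 (Q = 5*4 = 20)
D(F, r) = -20 + 3/(8*r) (D(F, r) = -(-3)/(8*r) - 1*20 = 3/(8*r) - 20 = -20 + 3/(8*r))
-30*D((5 + 4) + 7, 13) + 65 = -30*(-20 + (3/8)/13) + 65 = -30*(-20 + (3/8)*(1/13)) + 65 = -30*(-20 + 3/104) + 65 = -30*(-2077/104) + 65 = 31155/52 + 65 = 34535/52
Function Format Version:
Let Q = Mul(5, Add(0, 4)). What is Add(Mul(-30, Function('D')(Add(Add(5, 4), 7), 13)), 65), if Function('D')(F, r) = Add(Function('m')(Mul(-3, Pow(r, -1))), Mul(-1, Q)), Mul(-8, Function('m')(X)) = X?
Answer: Rational(34535, 52) ≈ 664.13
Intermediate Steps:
Function('m')(X) = Mul(Rational(-1, 8), X)
Q = 20 (Q = Mul(5, 4) = 20)
Function('D')(F, r) = Add(-20, Mul(Rational(3, 8), Pow(r, -1))) (Function('D')(F, r) = Add(Mul(Rational(-1, 8), Mul(-3, Pow(r, -1))), Mul(-1, 20)) = Add(Mul(Rational(3, 8), Pow(r, -1)), -20) = Add(-20, Mul(Rational(3, 8), Pow(r, -1))))
Add(Mul(-30, Function('D')(Add(Add(5, 4), 7), 13)), 65) = Add(Mul(-30, Add(-20, Mul(Rational(3, 8), Pow(13, -1)))), 65) = Add(Mul(-30, Add(-20, Mul(Rational(3, 8), Rational(1, 13)))), 65) = Add(Mul(-30, Add(-20, Rational(3, 104))), 65) = Add(Mul(-30, Rational(-2077, 104)), 65) = Add(Rational(31155, 52), 65) = Rational(34535, 52)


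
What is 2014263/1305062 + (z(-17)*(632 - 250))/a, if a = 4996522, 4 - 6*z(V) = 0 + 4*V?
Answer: 5035145898747/3260385497182 ≈ 1.5443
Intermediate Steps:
z(V) = ⅔ - 2*V/3 (z(V) = ⅔ - (0 + 4*V)/6 = ⅔ - 2*V/3)
2014263/1305062 + (z(-17)*(632 - 250))/a = 2014263/1305062 + ((⅔ - ⅔*(-17))*(632 - 250))/4996522 = 2014263*(1/1305062) + ((⅔ + 34/3)*382)*(1/4996522) = 2014263/1305062 + (12*382)*(1/4996522) = 2014263/1305062 + 4584*(1/4996522) = 2014263/1305062 + 2292/2498261 = 5035145898747/3260385497182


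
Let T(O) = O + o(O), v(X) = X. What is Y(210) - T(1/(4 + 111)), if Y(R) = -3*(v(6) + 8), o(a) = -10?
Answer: -3681/115 ≈ -32.009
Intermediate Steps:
T(O) = -10 + O (T(O) = O - 10 = -10 + O)
Y(R) = -42 (Y(R) = -3*(6 + 8) = -3*14 = -42)
Y(210) - T(1/(4 + 111)) = -42 - (-10 + 1/(4 + 111)) = -42 - (-10 + 1/115) = -42 - 1*(-1149/115) = -42 + 1149/115 = -3681/115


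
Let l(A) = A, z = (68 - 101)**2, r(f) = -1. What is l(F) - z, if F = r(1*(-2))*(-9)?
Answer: -1080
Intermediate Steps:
F = 9 (F = -1*(-9) = 9)
z = 1089 (z = (-33)**2 = 1089)
l(F) - z = 9 - 1*1089 = 9 - 1089 = -1080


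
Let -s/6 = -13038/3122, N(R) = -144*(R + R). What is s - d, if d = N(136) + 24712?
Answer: 22604930/1561 ≈ 14481.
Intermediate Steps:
N(R) = -288*R
d = -14456 (d = -288*136 + 24712 = -39168 + 24712 = -14456)
s = 39114/1561 (s = -(-78228)/3122 = -6*(-6519/1561) = 39114/1561 ≈ 25.057)
s - d = 39114/1561 - 1*(-14456) = 39114/1561 + 14456 = 22604930/1561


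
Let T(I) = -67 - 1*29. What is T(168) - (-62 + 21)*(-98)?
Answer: -4114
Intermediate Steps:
T(I) = -96 (T(I) = -67 - 29 = -96)
T(168) - (-62 + 21)*(-98) = -96 - (-62 + 21)*(-98) = -96 - (-41)*(-98) = -96 - 1*4018 = -96 - 4018 = -4114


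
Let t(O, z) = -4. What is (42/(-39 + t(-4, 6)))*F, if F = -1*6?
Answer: 252/43 ≈ 5.8605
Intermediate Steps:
F = -6
(42/(-39 + t(-4, 6)))*F = (42/(-39 - 4))*(-6) = (42/(-43))*(-6) = (42*(-1/43))*(-6) = -42/43*(-6) = 252/43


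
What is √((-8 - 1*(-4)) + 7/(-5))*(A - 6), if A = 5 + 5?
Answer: 12*I*√15/5 ≈ 9.2952*I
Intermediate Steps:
A = 10
√((-8 - 1*(-4)) + 7/(-5))*(A - 6) = √((-8 - 1*(-4)) + 7/(-5))*(10 - 6) = √((-8 + 4) + 7*(-⅕))*4 = √(-4 - 7/5)*4 = √(-27/5)*4 = (3*I*√15/5)*4 = 12*I*√15/5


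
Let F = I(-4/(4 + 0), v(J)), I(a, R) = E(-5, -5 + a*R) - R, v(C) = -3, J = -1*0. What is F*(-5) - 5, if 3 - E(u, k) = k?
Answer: -45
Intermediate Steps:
E(u, k) = 3 - k
J = 0
I(a, R) = 8 - R - R*a (I(a, R) = (3 - (-5 + a*R)) - R = (3 - (-5 + R*a)) - R = (3 + (5 - R*a)) - R = (8 - R*a) - R = 8 - R - R*a)
F = 8 (F = 8 - 1*(-3) - 1*(-3)*(-4/(4 + 0)) = 8 + 3 - 1*(-3)*(-4/4) = 8 + 3 - 1*(-3)*(-4*¼) = 8 + 3 - 1*(-3)*(-1) = 8 + 3 - 3 = 8)
F*(-5) - 5 = 8*(-5) - 5 = -40 - 5 = -45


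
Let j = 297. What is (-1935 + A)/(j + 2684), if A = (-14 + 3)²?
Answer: -1814/2981 ≈ -0.60852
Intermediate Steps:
A = 121 (A = (-11)² = 121)
(-1935 + A)/(j + 2684) = (-1935 + 121)/(297 + 2684) = -1814/2981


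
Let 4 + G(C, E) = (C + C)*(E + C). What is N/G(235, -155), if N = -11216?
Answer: -2804/9399 ≈ -0.29833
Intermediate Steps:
G(C, E) = -4 + 2*C*(C + E) (G(C, E) = -4 + (C + C)*(E + C) = -4 + (2*C)*(C + E) = -4 + 2*C*(C + E))
N/G(235, -155) = -11216/(-4 + 2*235² + 2*235*(-155)) = -11216/(-4 + 2*55225 - 72850) = -11216/(-4 + 110450 - 72850) = -11216/37596 = -11216*1/37596 = -2804/9399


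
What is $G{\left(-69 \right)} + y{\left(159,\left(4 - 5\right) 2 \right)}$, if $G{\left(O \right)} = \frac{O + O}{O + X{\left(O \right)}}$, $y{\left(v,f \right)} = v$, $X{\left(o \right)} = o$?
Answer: $160$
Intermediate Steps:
$G{\left(O \right)} = 1$ ($G{\left(O \right)} = \frac{O + O}{O + O} = \frac{2 O}{2 O} = 2 O \frac{1}{2 O} = 1$)
$G{\left(-69 \right)} + y{\left(159,\left(4 - 5\right) 2 \right)} = 1 + 159 = 160$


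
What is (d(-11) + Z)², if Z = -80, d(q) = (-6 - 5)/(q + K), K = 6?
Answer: 151321/25 ≈ 6052.8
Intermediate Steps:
d(q) = -11/(6 + q) (d(q) = (-6 - 5)/(q + 6) = -11/(6 + q))
(d(-11) + Z)² = (-11/(6 - 11) - 80)² = (-11/(-5) - 80)² = (-11*(-⅕) - 80)² = (11/5 - 80)² = (-389/5)² = 151321/25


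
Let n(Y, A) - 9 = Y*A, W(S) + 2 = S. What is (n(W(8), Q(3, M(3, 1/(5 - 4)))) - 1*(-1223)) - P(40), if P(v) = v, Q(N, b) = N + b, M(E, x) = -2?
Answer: 1198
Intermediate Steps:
W(S) = -2 + S
n(Y, A) = 9 + A*Y (n(Y, A) = 9 + Y*A = 9 + A*Y)
(n(W(8), Q(3, M(3, 1/(5 - 4)))) - 1*(-1223)) - P(40) = ((9 + (3 - 2)*(-2 + 8)) - 1*(-1223)) - 1*40 = ((9 + 1*6) + 1223) - 40 = ((9 + 6) + 1223) - 40 = (15 + 1223) - 40 = 1238 - 40 = 1198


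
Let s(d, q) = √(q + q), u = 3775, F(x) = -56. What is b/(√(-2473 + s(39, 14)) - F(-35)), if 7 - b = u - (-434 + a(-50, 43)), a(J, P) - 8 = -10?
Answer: -4204/(56 + I*√(2473 - 2*√7)) ≈ -42.012 + 37.268*I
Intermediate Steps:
a(J, P) = -2 (a(J, P) = 8 - 10 = -2)
s(d, q) = √2*√q (s(d, q) = √(2*q) = √2*√q)
b = -4204 (b = 7 - (3775 - (-434 - 2)) = 7 - (3775 - 1*(-436)) = 7 - (3775 + 436) = 7 - 1*4211 = 7 - 4211 = -4204)
b/(√(-2473 + s(39, 14)) - F(-35)) = -4204/(√(-2473 + √2*√14) - 1*(-56)) = -4204/(√(-2473 + 2*√7) + 56) = -4204/(56 + √(-2473 + 2*√7))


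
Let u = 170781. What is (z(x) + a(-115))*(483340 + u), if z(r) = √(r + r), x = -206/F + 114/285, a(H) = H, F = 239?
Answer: -75223915 + 2616484*I*√82455/1195 ≈ -7.5224e+7 + 6.2872e+5*I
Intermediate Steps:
x = -552/1195 (x = -206/239 + 114/285 = -206*1/239 + 114*(1/285) = -206/239 + ⅖ = -552/1195 ≈ -0.46192)
z(r) = √2*√r (z(r) = √(2*r) = √2*√r)
(z(x) + a(-115))*(483340 + u) = (√2*√(-552/1195) - 115)*(483340 + 170781) = (√2*(2*I*√164910/1195) - 115)*654121 = (4*I*√82455/1195 - 115)*654121 = (-115 + 4*I*√82455/1195)*654121 = -75223915 + 2616484*I*√82455/1195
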